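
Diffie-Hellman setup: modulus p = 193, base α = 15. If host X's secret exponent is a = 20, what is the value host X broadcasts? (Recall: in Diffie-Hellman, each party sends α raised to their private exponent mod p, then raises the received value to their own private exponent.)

189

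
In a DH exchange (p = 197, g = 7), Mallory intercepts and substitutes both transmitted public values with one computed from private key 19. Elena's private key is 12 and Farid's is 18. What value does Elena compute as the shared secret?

Elena receives Mallory's public value M = 7^19 mod 197 instead of the honest one.
7^1 ≡ 7 (mod 197)
7^2 = (7^1)^2 ≡ 7^2 = 49 ≡ 49 (mod 197)
7^4 = (7^2)^2 ≡ 49^2 = 2401 ≡ 37 (mod 197)
7^8 = (7^4)^2 ≡ 37^2 = 1369 ≡ 187 (mod 197)
7^16 = (7^8)^2 ≡ 187^2 = 34969 ≡ 100 (mod 197)
7^19 = 7^16 · 7^2 · 7^1 ≡ 100 · 49 · 7 ≡ 22 (mod 197).
So M = 22. Elena computes K = M^12 mod 197.
22^1 ≡ 22 (mod 197)
22^2 = (22^1)^2 ≡ 22^2 = 484 ≡ 90 (mod 197)
22^4 = (22^2)^2 ≡ 90^2 = 8100 ≡ 23 (mod 197)
22^8 = (22^4)^2 ≡ 23^2 = 529 ≡ 135 (mod 197)
22^12 = 22^8 · 22^4 ≡ 135 · 23 ≡ 150 (mod 197).

150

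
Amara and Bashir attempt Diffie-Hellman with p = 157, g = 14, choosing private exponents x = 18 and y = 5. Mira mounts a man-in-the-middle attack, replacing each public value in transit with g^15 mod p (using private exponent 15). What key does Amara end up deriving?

Amara receives Mira's public value M = 14^15 mod 157 instead of the honest one.
14^1 ≡ 14 (mod 157)
14^2 = (14^1)^2 ≡ 14^2 = 196 ≡ 39 (mod 157)
14^4 = (14^2)^2 ≡ 39^2 = 1521 ≡ 108 (mod 157)
14^8 = (14^4)^2 ≡ 108^2 = 11664 ≡ 46 (mod 157)
14^15 = 14^8 · 14^4 · 14^2 · 14^1 ≡ 46 · 108 · 39 · 14 ≡ 39 (mod 157).
So M = 39. Amara computes K = M^18 mod 157.
39^1 ≡ 39 (mod 157)
39^2 = (39^1)^2 ≡ 39^2 = 1521 ≡ 108 (mod 157)
39^4 = (39^2)^2 ≡ 108^2 = 11664 ≡ 46 (mod 157)
39^8 = (39^4)^2 ≡ 46^2 = 2116 ≡ 75 (mod 157)
39^16 = (39^8)^2 ≡ 75^2 = 5625 ≡ 130 (mod 157)
39^18 = 39^16 · 39^2 ≡ 130 · 108 ≡ 67 (mod 157).

67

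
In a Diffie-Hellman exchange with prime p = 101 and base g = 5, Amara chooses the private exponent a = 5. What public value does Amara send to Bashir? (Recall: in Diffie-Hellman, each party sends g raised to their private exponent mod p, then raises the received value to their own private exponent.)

Public value = 5^5 mod 101.
5^1 ≡ 5 (mod 101)
5^2 = (5^1)^2 ≡ 5^2 = 25 ≡ 25 (mod 101)
5^4 = (5^2)^2 ≡ 25^2 = 625 ≡ 19 (mod 101)
5^5 = 5^4 · 5^1 ≡ 19 · 5 ≡ 95 (mod 101).

95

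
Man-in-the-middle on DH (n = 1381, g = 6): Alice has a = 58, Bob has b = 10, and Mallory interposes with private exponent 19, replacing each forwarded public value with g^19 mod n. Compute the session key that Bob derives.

674

Bob receives Mallory's public value M = 6^19 mod 1381 instead of the honest one.
6^1 ≡ 6 (mod 1381)
6^2 = (6^1)^2 ≡ 6^2 = 36 ≡ 36 (mod 1381)
6^4 = (6^2)^2 ≡ 36^2 = 1296 ≡ 1296 (mod 1381)
6^8 = (6^4)^2 ≡ 1296^2 = 1679616 ≡ 320 (mod 1381)
6^16 = (6^8)^2 ≡ 320^2 = 102400 ≡ 206 (mod 1381)
6^19 = 6^16 · 6^2 · 6^1 ≡ 206 · 36 · 6 ≡ 304 (mod 1381).
So M = 304. Bob computes K = M^10 mod 1381.
304^1 ≡ 304 (mod 1381)
304^2 = (304^1)^2 ≡ 304^2 = 92416 ≡ 1270 (mod 1381)
304^4 = (304^2)^2 ≡ 1270^2 = 1612900 ≡ 1273 (mod 1381)
304^8 = (304^4)^2 ≡ 1273^2 = 1620529 ≡ 616 (mod 1381)
304^10 = 304^8 · 304^2 ≡ 616 · 1270 ≡ 674 (mod 1381).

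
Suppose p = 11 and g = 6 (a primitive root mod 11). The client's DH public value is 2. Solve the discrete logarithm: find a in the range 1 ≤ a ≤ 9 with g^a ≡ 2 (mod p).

Try successive powers of 6 modulo 11:
6^1 ≡ 6
6^2 ≡ 3
6^3 ≡ 7
6^4 ≡ 9
6^5 ≡ 10
6^6 ≡ 5
6^7 ≡ 8
6^8 ≡ 4
6^9 ≡ 2
Found: a = 9.

9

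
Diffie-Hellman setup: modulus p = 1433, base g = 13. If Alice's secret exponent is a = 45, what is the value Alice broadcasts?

324

Public value = 13^45 mod 1433.
13^1 ≡ 13 (mod 1433)
13^2 = (13^1)^2 ≡ 13^2 = 169 ≡ 169 (mod 1433)
13^4 = (13^2)^2 ≡ 169^2 = 28561 ≡ 1334 (mod 1433)
13^8 = (13^4)^2 ≡ 1334^2 = 1779556 ≡ 1203 (mod 1433)
13^16 = (13^8)^2 ≡ 1203^2 = 1447209 ≡ 1312 (mod 1433)
13^32 = (13^16)^2 ≡ 1312^2 = 1721344 ≡ 311 (mod 1433)
13^45 = 13^32 · 13^8 · 13^4 · 13^1 ≡ 311 · 1203 · 1334 · 13 ≡ 324 (mod 1433).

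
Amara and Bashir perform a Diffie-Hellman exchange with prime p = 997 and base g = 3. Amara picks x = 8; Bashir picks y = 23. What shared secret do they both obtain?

Bashir sends B = g^y mod p = 3^23 mod 997.
3^1 ≡ 3 (mod 997)
3^2 = (3^1)^2 ≡ 3^2 = 9 ≡ 9 (mod 997)
3^4 = (3^2)^2 ≡ 9^2 = 81 ≡ 81 (mod 997)
3^8 = (3^4)^2 ≡ 81^2 = 6561 ≡ 579 (mod 997)
3^16 = (3^8)^2 ≡ 579^2 = 335241 ≡ 249 (mod 997)
3^23 = 3^16 · 3^4 · 3^2 · 3^1 ≡ 249 · 81 · 9 · 3 ≡ 201 (mod 997).
So B = 201. Amara then computes K = B^x mod p = 201^8 mod 997.
201^1 ≡ 201 (mod 997)
201^2 = (201^1)^2 ≡ 201^2 = 40401 ≡ 521 (mod 997)
201^4 = (201^2)^2 ≡ 521^2 = 271441 ≡ 257 (mod 997)
201^8 = (201^4)^2 ≡ 257^2 = 66049 ≡ 247 (mod 997)

247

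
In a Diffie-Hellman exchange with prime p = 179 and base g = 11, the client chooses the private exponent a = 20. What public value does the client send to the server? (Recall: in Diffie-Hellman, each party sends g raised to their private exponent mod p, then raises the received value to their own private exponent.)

106

Public value = 11^20 mod 179.
11^1 ≡ 11 (mod 179)
11^2 = (11^1)^2 ≡ 11^2 = 121 ≡ 121 (mod 179)
11^4 = (11^2)^2 ≡ 121^2 = 14641 ≡ 142 (mod 179)
11^8 = (11^4)^2 ≡ 142^2 = 20164 ≡ 116 (mod 179)
11^16 = (11^8)^2 ≡ 116^2 = 13456 ≡ 31 (mod 179)
11^20 = 11^16 · 11^4 ≡ 31 · 142 ≡ 106 (mod 179).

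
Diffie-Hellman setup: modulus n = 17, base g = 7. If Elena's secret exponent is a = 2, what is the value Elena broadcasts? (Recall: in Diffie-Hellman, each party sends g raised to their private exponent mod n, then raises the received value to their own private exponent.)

Public value = 7^2 mod 17.
7^1 ≡ 7 (mod 17)
7^2 = (7^1)^2 ≡ 7^2 = 49 ≡ 15 (mod 17)

15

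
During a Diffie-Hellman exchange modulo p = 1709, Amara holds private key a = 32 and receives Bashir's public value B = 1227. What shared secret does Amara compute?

Shared key K = 1227^32 mod 1709.
1227^1 ≡ 1227 (mod 1709)
1227^2 = (1227^1)^2 ≡ 1227^2 = 1505529 ≡ 1609 (mod 1709)
1227^4 = (1227^2)^2 ≡ 1609^2 = 2588881 ≡ 1455 (mod 1709)
1227^8 = (1227^4)^2 ≡ 1455^2 = 2117025 ≡ 1283 (mod 1709)
1227^16 = (1227^8)^2 ≡ 1283^2 = 1646089 ≡ 322 (mod 1709)
1227^32 = (1227^16)^2 ≡ 322^2 = 103684 ≡ 1144 (mod 1709)

1144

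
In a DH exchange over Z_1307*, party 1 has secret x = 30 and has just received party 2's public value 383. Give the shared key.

Shared key K = 383^30 mod 1307.
383^1 ≡ 383 (mod 1307)
383^2 = (383^1)^2 ≡ 383^2 = 146689 ≡ 305 (mod 1307)
383^4 = (383^2)^2 ≡ 305^2 = 93025 ≡ 228 (mod 1307)
383^8 = (383^4)^2 ≡ 228^2 = 51984 ≡ 1011 (mod 1307)
383^16 = (383^8)^2 ≡ 1011^2 = 1022121 ≡ 47 (mod 1307)
383^30 = 383^16 · 383^8 · 383^4 · 383^2 ≡ 47 · 1011 · 228 · 305 ≡ 920 (mod 1307).

920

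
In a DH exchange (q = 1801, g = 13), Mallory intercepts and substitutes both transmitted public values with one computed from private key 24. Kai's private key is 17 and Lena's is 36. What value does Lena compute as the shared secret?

64

Lena receives Mallory's public value M = 13^24 mod 1801 instead of the honest one.
13^1 ≡ 13 (mod 1801)
13^2 = (13^1)^2 ≡ 13^2 = 169 ≡ 169 (mod 1801)
13^4 = (13^2)^2 ≡ 169^2 = 28561 ≡ 1546 (mod 1801)
13^8 = (13^4)^2 ≡ 1546^2 = 2390116 ≡ 189 (mod 1801)
13^16 = (13^8)^2 ≡ 189^2 = 35721 ≡ 1502 (mod 1801)
13^24 = 13^16 · 13^8 ≡ 1502 · 189 ≡ 1121 (mod 1801).
So M = 1121. Lena computes K = M^36 mod 1801.
1121^1 ≡ 1121 (mod 1801)
1121^2 = (1121^1)^2 ≡ 1121^2 = 1256641 ≡ 1344 (mod 1801)
1121^4 = (1121^2)^2 ≡ 1344^2 = 1806336 ≡ 1734 (mod 1801)
1121^8 = (1121^4)^2 ≡ 1734^2 = 3006756 ≡ 887 (mod 1801)
1121^16 = (1121^8)^2 ≡ 887^2 = 786769 ≡ 1533 (mod 1801)
1121^32 = (1121^16)^2 ≡ 1533^2 = 2350089 ≡ 1585 (mod 1801)
1121^36 = 1121^32 · 1121^4 ≡ 1585 · 1734 ≡ 64 (mod 1801).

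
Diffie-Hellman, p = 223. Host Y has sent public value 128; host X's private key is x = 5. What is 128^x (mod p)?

56

Shared key K = 128^5 mod 223.
128^1 ≡ 128 (mod 223)
128^2 = (128^1)^2 ≡ 128^2 = 16384 ≡ 105 (mod 223)
128^4 = (128^2)^2 ≡ 105^2 = 11025 ≡ 98 (mod 223)
128^5 = 128^4 · 128^1 ≡ 98 · 128 ≡ 56 (mod 223).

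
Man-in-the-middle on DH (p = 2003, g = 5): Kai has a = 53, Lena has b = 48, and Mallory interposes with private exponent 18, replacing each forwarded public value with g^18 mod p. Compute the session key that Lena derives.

693

Lena receives Mallory's public value M = 5^18 mod 2003 instead of the honest one.
5^1 ≡ 5 (mod 2003)
5^2 = (5^1)^2 ≡ 5^2 = 25 ≡ 25 (mod 2003)
5^4 = (5^2)^2 ≡ 25^2 = 625 ≡ 625 (mod 2003)
5^8 = (5^4)^2 ≡ 625^2 = 390625 ≡ 40 (mod 2003)
5^16 = (5^8)^2 ≡ 40^2 = 1600 ≡ 1600 (mod 2003)
5^18 = 5^16 · 5^2 ≡ 1600 · 25 ≡ 1943 (mod 2003).
So M = 1943. Lena computes K = M^48 mod 2003.
1943^1 ≡ 1943 (mod 2003)
1943^2 = (1943^1)^2 ≡ 1943^2 = 3775249 ≡ 1597 (mod 2003)
1943^4 = (1943^2)^2 ≡ 1597^2 = 2550409 ≡ 590 (mod 2003)
1943^8 = (1943^4)^2 ≡ 590^2 = 348100 ≡ 1581 (mod 2003)
1943^16 = (1943^8)^2 ≡ 1581^2 = 2499561 ≡ 1820 (mod 2003)
1943^32 = (1943^16)^2 ≡ 1820^2 = 3312400 ≡ 1441 (mod 2003)
1943^48 = 1943^32 · 1943^16 ≡ 1441 · 1820 ≡ 693 (mod 2003).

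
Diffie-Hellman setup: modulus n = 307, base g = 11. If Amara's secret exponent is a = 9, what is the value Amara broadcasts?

Public value = 11^9 (mod 307).
11^1 ≡ 11 (mod 307)
11^2 = (11^1)^2 ≡ 11^2 = 121 ≡ 121 (mod 307)
11^4 = (11^2)^2 ≡ 121^2 = 14641 ≡ 212 (mod 307)
11^8 = (11^4)^2 ≡ 212^2 = 44944 ≡ 122 (mod 307)
11^9 = 11^8 · 11^1 ≡ 122 · 11 ≡ 114 (mod 307).

114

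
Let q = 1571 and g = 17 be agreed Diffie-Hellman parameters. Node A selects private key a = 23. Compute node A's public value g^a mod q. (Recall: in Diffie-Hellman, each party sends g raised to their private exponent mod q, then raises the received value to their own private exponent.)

1042

Public value = 17^23 mod 1571.
17^1 ≡ 17 (mod 1571)
17^2 = (17^1)^2 ≡ 17^2 = 289 ≡ 289 (mod 1571)
17^4 = (17^2)^2 ≡ 289^2 = 83521 ≡ 258 (mod 1571)
17^8 = (17^4)^2 ≡ 258^2 = 66564 ≡ 582 (mod 1571)
17^16 = (17^8)^2 ≡ 582^2 = 338724 ≡ 959 (mod 1571)
17^23 = 17^16 · 17^4 · 17^2 · 17^1 ≡ 959 · 258 · 289 · 17 ≡ 1042 (mod 1571).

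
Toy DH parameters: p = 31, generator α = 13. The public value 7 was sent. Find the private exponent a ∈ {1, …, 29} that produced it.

8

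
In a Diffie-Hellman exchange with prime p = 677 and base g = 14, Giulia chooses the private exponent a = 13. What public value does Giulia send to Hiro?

Public value = 14^13 mod 677.
14^1 ≡ 14 (mod 677)
14^2 = (14^1)^2 ≡ 14^2 = 196 ≡ 196 (mod 677)
14^4 = (14^2)^2 ≡ 196^2 = 38416 ≡ 504 (mod 677)
14^8 = (14^4)^2 ≡ 504^2 = 254016 ≡ 141 (mod 677)
14^13 = 14^8 · 14^4 · 14^1 ≡ 141 · 504 · 14 ≡ 383 (mod 677).

383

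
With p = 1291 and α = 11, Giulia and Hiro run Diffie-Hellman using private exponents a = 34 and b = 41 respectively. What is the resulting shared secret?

1048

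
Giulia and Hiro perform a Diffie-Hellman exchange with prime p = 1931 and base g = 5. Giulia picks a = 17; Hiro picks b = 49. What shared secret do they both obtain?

682

Giulia sends A = g^a mod p = 5^17 mod 1931.
5^1 ≡ 5 (mod 1931)
5^2 = (5^1)^2 ≡ 5^2 = 25 ≡ 25 (mod 1931)
5^4 = (5^2)^2 ≡ 25^2 = 625 ≡ 625 (mod 1931)
5^8 = (5^4)^2 ≡ 625^2 = 390625 ≡ 563 (mod 1931)
5^16 = (5^8)^2 ≡ 563^2 = 316969 ≡ 285 (mod 1931)
5^17 = 5^16 · 5^1 ≡ 285 · 5 ≡ 1425 (mod 1931).
So A = 1425. Hiro then computes K = A^b mod p = 1425^49 mod 1931.
1425^1 ≡ 1425 (mod 1931)
1425^2 = (1425^1)^2 ≡ 1425^2 = 2030625 ≡ 1144 (mod 1931)
1425^4 = (1425^2)^2 ≡ 1144^2 = 1308736 ≡ 1449 (mod 1931)
1425^8 = (1425^4)^2 ≡ 1449^2 = 2099601 ≡ 604 (mod 1931)
1425^16 = (1425^8)^2 ≡ 604^2 = 364816 ≡ 1788 (mod 1931)
1425^32 = (1425^16)^2 ≡ 1788^2 = 3196944 ≡ 1139 (mod 1931)
1425^49 = 1425^32 · 1425^16 · 1425^1 ≡ 1139 · 1788 · 1425 ≡ 682 (mod 1931).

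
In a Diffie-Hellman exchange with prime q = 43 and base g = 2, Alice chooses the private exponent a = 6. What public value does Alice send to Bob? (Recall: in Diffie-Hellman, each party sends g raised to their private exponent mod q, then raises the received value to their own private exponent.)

Public value = 2^6 mod 43.
2^1 ≡ 2 (mod 43)
2^2 = (2^1)^2 ≡ 2^2 = 4 ≡ 4 (mod 43)
2^4 = (2^2)^2 ≡ 4^2 = 16 ≡ 16 (mod 43)
2^6 = 2^4 · 2^2 ≡ 16 · 4 ≡ 21 (mod 43).

21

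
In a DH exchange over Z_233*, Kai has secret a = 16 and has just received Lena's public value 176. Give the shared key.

51

Shared key K = 176^16 mod 233.
176^1 ≡ 176 (mod 233)
176^2 = (176^1)^2 ≡ 176^2 = 30976 ≡ 220 (mod 233)
176^4 = (176^2)^2 ≡ 220^2 = 48400 ≡ 169 (mod 233)
176^8 = (176^4)^2 ≡ 169^2 = 28561 ≡ 135 (mod 233)
176^16 = (176^8)^2 ≡ 135^2 = 18225 ≡ 51 (mod 233)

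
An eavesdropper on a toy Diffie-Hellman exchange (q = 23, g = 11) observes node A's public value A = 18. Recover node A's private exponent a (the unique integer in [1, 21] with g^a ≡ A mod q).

16

Try successive powers of 11 modulo 23:
11^1 ≡ 11
11^2 ≡ 6
11^3 ≡ 20
11^4 ≡ 13
11^5 ≡ 5
11^6 ≡ 9
11^7 ≡ 7
11^8 ≡ 8
11^9 ≡ 19
11^10 ≡ 2
11^11 ≡ 22
11^12 ≡ 12
11^13 ≡ 17
11^14 ≡ 3
11^15 ≡ 10
11^16 ≡ 18
Found: a = 16.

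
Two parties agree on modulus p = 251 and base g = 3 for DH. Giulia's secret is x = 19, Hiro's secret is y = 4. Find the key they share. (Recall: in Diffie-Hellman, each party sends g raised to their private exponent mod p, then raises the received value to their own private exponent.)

Hiro sends B = g^y mod p = 3^4 mod 251.
3^1 ≡ 3 (mod 251)
3^2 = (3^1)^2 ≡ 3^2 = 9 ≡ 9 (mod 251)
3^4 = (3^2)^2 ≡ 9^2 = 81 ≡ 81 (mod 251)
So B = 81. Giulia then computes K = B^x mod p = 81^19 mod 251.
81^1 ≡ 81 (mod 251)
81^2 = (81^1)^2 ≡ 81^2 = 6561 ≡ 35 (mod 251)
81^4 = (81^2)^2 ≡ 35^2 = 1225 ≡ 221 (mod 251)
81^8 = (81^4)^2 ≡ 221^2 = 48841 ≡ 147 (mod 251)
81^16 = (81^8)^2 ≡ 147^2 = 21609 ≡ 23 (mod 251)
81^19 = 81^16 · 81^2 · 81^1 ≡ 23 · 35 · 81 ≡ 196 (mod 251).

196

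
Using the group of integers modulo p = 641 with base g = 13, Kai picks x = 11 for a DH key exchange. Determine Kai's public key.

Public value = 13^11 (mod 641).
13^1 ≡ 13 (mod 641)
13^2 = (13^1)^2 ≡ 13^2 = 169 ≡ 169 (mod 641)
13^4 = (13^2)^2 ≡ 169^2 = 28561 ≡ 357 (mod 641)
13^8 = (13^4)^2 ≡ 357^2 = 127449 ≡ 531 (mod 641)
13^11 = 13^8 · 13^2 · 13^1 ≡ 531 · 169 · 13 ≡ 628 (mod 641).

628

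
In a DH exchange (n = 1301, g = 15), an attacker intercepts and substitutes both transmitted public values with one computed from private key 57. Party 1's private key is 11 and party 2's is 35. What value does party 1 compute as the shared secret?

1182

Party 1 receives an attacker's public value M = 15^57 mod 1301 instead of the honest one.
15^1 ≡ 15 (mod 1301)
15^2 = (15^1)^2 ≡ 15^2 = 225 ≡ 225 (mod 1301)
15^4 = (15^2)^2 ≡ 225^2 = 50625 ≡ 1187 (mod 1301)
15^8 = (15^4)^2 ≡ 1187^2 = 1408969 ≡ 1287 (mod 1301)
15^16 = (15^8)^2 ≡ 1287^2 = 1656369 ≡ 196 (mod 1301)
15^32 = (15^16)^2 ≡ 196^2 = 38416 ≡ 687 (mod 1301)
15^57 = 15^32 · 15^16 · 15^8 · 15^1 ≡ 687 · 196 · 1287 · 15 ≡ 315 (mod 1301).
So M = 315. Party 1 computes K = M^11 mod 1301.
315^1 ≡ 315 (mod 1301)
315^2 = (315^1)^2 ≡ 315^2 = 99225 ≡ 349 (mod 1301)
315^4 = (315^2)^2 ≡ 349^2 = 121801 ≡ 808 (mod 1301)
315^8 = (315^4)^2 ≡ 808^2 = 652864 ≡ 1063 (mod 1301)
315^11 = 315^8 · 315^2 · 315^1 ≡ 1063 · 349 · 315 ≡ 1182 (mod 1301).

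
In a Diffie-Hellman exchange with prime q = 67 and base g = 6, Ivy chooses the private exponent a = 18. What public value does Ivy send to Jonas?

22

Public value = 6^18 (mod 67).
6^1 ≡ 6 (mod 67)
6^2 = (6^1)^2 ≡ 6^2 = 36 ≡ 36 (mod 67)
6^4 = (6^2)^2 ≡ 36^2 = 1296 ≡ 23 (mod 67)
6^8 = (6^4)^2 ≡ 23^2 = 529 ≡ 60 (mod 67)
6^16 = (6^8)^2 ≡ 60^2 = 3600 ≡ 49 (mod 67)
6^18 = 6^16 · 6^2 ≡ 49 · 36 ≡ 22 (mod 67).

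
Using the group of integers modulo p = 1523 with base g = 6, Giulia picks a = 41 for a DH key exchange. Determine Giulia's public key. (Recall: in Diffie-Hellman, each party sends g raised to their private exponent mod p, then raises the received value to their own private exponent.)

107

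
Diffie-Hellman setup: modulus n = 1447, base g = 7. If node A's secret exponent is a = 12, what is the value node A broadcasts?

19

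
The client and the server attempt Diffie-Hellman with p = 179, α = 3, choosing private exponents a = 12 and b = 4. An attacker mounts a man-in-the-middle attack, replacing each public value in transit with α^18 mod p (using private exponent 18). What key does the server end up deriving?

106

The server receives an attacker's public value M = 3^18 mod 179 instead of the honest one.
3^1 ≡ 3 (mod 179)
3^2 = (3^1)^2 ≡ 3^2 = 9 ≡ 9 (mod 179)
3^4 = (3^2)^2 ≡ 9^2 = 81 ≡ 81 (mod 179)
3^8 = (3^4)^2 ≡ 81^2 = 6561 ≡ 117 (mod 179)
3^16 = (3^8)^2 ≡ 117^2 = 13689 ≡ 85 (mod 179)
3^18 = 3^16 · 3^2 ≡ 85 · 9 ≡ 49 (mod 179).
So M = 49. The server computes K = M^4 mod 179.
49^1 ≡ 49 (mod 179)
49^2 = (49^1)^2 ≡ 49^2 = 2401 ≡ 74 (mod 179)
49^4 = (49^2)^2 ≡ 74^2 = 5476 ≡ 106 (mod 179)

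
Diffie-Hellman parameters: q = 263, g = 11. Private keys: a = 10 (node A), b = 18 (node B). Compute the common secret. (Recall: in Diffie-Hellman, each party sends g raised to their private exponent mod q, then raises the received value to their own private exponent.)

92

Node B sends B = g^b mod q = 11^18 mod 263.
11^1 ≡ 11 (mod 263)
11^2 = (11^1)^2 ≡ 11^2 = 121 ≡ 121 (mod 263)
11^4 = (11^2)^2 ≡ 121^2 = 14641 ≡ 176 (mod 263)
11^8 = (11^4)^2 ≡ 176^2 = 30976 ≡ 205 (mod 263)
11^16 = (11^8)^2 ≡ 205^2 = 42025 ≡ 208 (mod 263)
11^18 = 11^16 · 11^2 ≡ 208 · 121 ≡ 183 (mod 263).
So B = 183. Node A then computes K = B^a mod q = 183^10 mod 263.
183^1 ≡ 183 (mod 263)
183^2 = (183^1)^2 ≡ 183^2 = 33489 ≡ 88 (mod 263)
183^4 = (183^2)^2 ≡ 88^2 = 7744 ≡ 117 (mod 263)
183^8 = (183^4)^2 ≡ 117^2 = 13689 ≡ 13 (mod 263)
183^10 = 183^8 · 183^2 ≡ 13 · 88 ≡ 92 (mod 263).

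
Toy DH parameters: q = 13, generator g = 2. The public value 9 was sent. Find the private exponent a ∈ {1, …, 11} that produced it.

Try successive powers of 2 modulo 13:
2^1 ≡ 2
2^2 ≡ 4
2^3 ≡ 8
2^4 ≡ 3
2^5 ≡ 6
2^6 ≡ 12
2^7 ≡ 11
2^8 ≡ 9
Found: a = 8.

8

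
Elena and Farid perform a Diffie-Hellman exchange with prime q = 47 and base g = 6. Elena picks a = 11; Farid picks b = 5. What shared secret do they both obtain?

Elena sends A = g^a mod q = 6^11 mod 47.
6^1 ≡ 6 (mod 47)
6^2 = (6^1)^2 ≡ 6^2 = 36 ≡ 36 (mod 47)
6^4 = (6^2)^2 ≡ 36^2 = 1296 ≡ 27 (mod 47)
6^8 = (6^4)^2 ≡ 27^2 = 729 ≡ 24 (mod 47)
6^11 = 6^8 · 6^2 · 6^1 ≡ 24 · 36 · 6 ≡ 14 (mod 47).
So A = 14. Farid then computes K = A^b mod q = 14^5 mod 47.
14^1 ≡ 14 (mod 47)
14^2 = (14^1)^2 ≡ 14^2 = 196 ≡ 8 (mod 47)
14^4 = (14^2)^2 ≡ 8^2 = 64 ≡ 17 (mod 47)
14^5 = 14^4 · 14^1 ≡ 17 · 14 ≡ 3 (mod 47).

3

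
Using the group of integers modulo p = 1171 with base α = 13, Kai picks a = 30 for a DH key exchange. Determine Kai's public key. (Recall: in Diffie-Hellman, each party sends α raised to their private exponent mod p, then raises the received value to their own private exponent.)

Public value = 13^30 (mod 1171).
13^1 ≡ 13 (mod 1171)
13^2 = (13^1)^2 ≡ 13^2 = 169 ≡ 169 (mod 1171)
13^4 = (13^2)^2 ≡ 169^2 = 28561 ≡ 457 (mod 1171)
13^8 = (13^4)^2 ≡ 457^2 = 208849 ≡ 411 (mod 1171)
13^16 = (13^8)^2 ≡ 411^2 = 168921 ≡ 297 (mod 1171)
13^30 = 13^16 · 13^8 · 13^4 · 13^2 ≡ 297 · 411 · 457 · 169 ≡ 224 (mod 1171).

224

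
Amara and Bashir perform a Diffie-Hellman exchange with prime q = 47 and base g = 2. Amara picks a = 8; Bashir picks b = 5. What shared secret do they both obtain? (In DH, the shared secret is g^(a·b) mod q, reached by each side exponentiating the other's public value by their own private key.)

Amara sends A = g^a mod q = 2^8 mod 47.
2^1 ≡ 2 (mod 47)
2^2 = (2^1)^2 ≡ 2^2 = 4 ≡ 4 (mod 47)
2^4 = (2^2)^2 ≡ 4^2 = 16 ≡ 16 (mod 47)
2^8 = (2^4)^2 ≡ 16^2 = 256 ≡ 21 (mod 47)
So A = 21. Bashir then computes K = A^b mod q = 21^5 mod 47.
21^1 ≡ 21 (mod 47)
21^2 = (21^1)^2 ≡ 21^2 = 441 ≡ 18 (mod 47)
21^4 = (21^2)^2 ≡ 18^2 = 324 ≡ 42 (mod 47)
21^5 = 21^4 · 21^1 ≡ 42 · 21 ≡ 36 (mod 47).

36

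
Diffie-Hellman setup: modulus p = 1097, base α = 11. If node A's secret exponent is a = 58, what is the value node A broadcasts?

456

Public value = 11^58 mod 1097.
11^1 ≡ 11 (mod 1097)
11^2 = (11^1)^2 ≡ 11^2 = 121 ≡ 121 (mod 1097)
11^4 = (11^2)^2 ≡ 121^2 = 14641 ≡ 380 (mod 1097)
11^8 = (11^4)^2 ≡ 380^2 = 144400 ≡ 693 (mod 1097)
11^16 = (11^8)^2 ≡ 693^2 = 480249 ≡ 860 (mod 1097)
11^32 = (11^16)^2 ≡ 860^2 = 739600 ≡ 222 (mod 1097)
11^58 = 11^32 · 11^16 · 11^8 · 11^2 ≡ 222 · 860 · 693 · 121 ≡ 456 (mod 1097).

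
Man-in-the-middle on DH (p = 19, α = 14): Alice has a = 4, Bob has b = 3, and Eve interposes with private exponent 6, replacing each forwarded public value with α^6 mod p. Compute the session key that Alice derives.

Alice receives Eve's public value M = 14^6 mod 19 instead of the honest one.
14^1 ≡ 14 (mod 19)
14^2 = (14^1)^2 ≡ 14^2 = 196 ≡ 6 (mod 19)
14^4 = (14^2)^2 ≡ 6^2 = 36 ≡ 17 (mod 19)
14^6 = 14^4 · 14^2 ≡ 17 · 6 ≡ 7 (mod 19).
So M = 7. Alice computes K = M^4 mod 19.
7^1 ≡ 7 (mod 19)
7^2 = (7^1)^2 ≡ 7^2 = 49 ≡ 11 (mod 19)
7^4 = (7^2)^2 ≡ 11^2 = 121 ≡ 7 (mod 19)

7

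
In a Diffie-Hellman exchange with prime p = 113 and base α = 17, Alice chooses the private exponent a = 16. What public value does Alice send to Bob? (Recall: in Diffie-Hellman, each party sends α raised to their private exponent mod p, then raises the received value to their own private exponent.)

109

Public value = 17^16 (mod 113).
17^1 ≡ 17 (mod 113)
17^2 = (17^1)^2 ≡ 17^2 = 289 ≡ 63 (mod 113)
17^4 = (17^2)^2 ≡ 63^2 = 3969 ≡ 14 (mod 113)
17^8 = (17^4)^2 ≡ 14^2 = 196 ≡ 83 (mod 113)
17^16 = (17^8)^2 ≡ 83^2 = 6889 ≡ 109 (mod 113)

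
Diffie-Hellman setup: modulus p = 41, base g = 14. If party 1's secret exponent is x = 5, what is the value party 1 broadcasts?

27

Public value = 14^5 mod 41.
14^1 ≡ 14 (mod 41)
14^2 = (14^1)^2 ≡ 14^2 = 196 ≡ 32 (mod 41)
14^4 = (14^2)^2 ≡ 32^2 = 1024 ≡ 40 (mod 41)
14^5 = 14^4 · 14^1 ≡ 40 · 14 ≡ 27 (mod 41).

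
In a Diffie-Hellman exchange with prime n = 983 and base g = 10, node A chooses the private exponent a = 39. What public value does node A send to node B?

272

Public value = 10^39 (mod 983).
10^1 ≡ 10 (mod 983)
10^2 = (10^1)^2 ≡ 10^2 = 100 ≡ 100 (mod 983)
10^4 = (10^2)^2 ≡ 100^2 = 10000 ≡ 170 (mod 983)
10^8 = (10^4)^2 ≡ 170^2 = 28900 ≡ 393 (mod 983)
10^16 = (10^8)^2 ≡ 393^2 = 154449 ≡ 118 (mod 983)
10^32 = (10^16)^2 ≡ 118^2 = 13924 ≡ 162 (mod 983)
10^39 = 10^32 · 10^4 · 10^2 · 10^1 ≡ 162 · 170 · 100 · 10 ≡ 272 (mod 983).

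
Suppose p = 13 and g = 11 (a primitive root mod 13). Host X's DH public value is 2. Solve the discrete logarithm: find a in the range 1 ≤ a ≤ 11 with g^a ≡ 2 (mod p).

Try successive powers of 11 modulo 13:
11^1 ≡ 11
11^2 ≡ 4
11^3 ≡ 5
11^4 ≡ 3
11^5 ≡ 7
11^6 ≡ 12
11^7 ≡ 2
Found: a = 7.

7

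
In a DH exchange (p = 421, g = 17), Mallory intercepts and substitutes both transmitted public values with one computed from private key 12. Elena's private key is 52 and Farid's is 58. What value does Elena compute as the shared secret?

Elena receives Mallory's public value M = 17^12 mod 421 instead of the honest one.
17^1 ≡ 17 (mod 421)
17^2 = (17^1)^2 ≡ 17^2 = 289 ≡ 289 (mod 421)
17^4 = (17^2)^2 ≡ 289^2 = 83521 ≡ 163 (mod 421)
17^8 = (17^4)^2 ≡ 163^2 = 26569 ≡ 46 (mod 421)
17^12 = 17^8 · 17^4 ≡ 46 · 163 ≡ 341 (mod 421).
So M = 341. Elena computes K = M^52 mod 421.
341^1 ≡ 341 (mod 421)
341^2 = (341^1)^2 ≡ 341^2 = 116281 ≡ 85 (mod 421)
341^4 = (341^2)^2 ≡ 85^2 = 7225 ≡ 68 (mod 421)
341^8 = (341^4)^2 ≡ 68^2 = 4624 ≡ 414 (mod 421)
341^16 = (341^8)^2 ≡ 414^2 = 171396 ≡ 49 (mod 421)
341^32 = (341^16)^2 ≡ 49^2 = 2401 ≡ 296 (mod 421)
341^52 = 341^32 · 341^16 · 341^4 ≡ 296 · 49 · 68 ≡ 290 (mod 421).

290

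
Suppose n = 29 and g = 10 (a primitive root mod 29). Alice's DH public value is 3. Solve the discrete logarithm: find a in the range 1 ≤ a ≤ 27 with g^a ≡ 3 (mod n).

27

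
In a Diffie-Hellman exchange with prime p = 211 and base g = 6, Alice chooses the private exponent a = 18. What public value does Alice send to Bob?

11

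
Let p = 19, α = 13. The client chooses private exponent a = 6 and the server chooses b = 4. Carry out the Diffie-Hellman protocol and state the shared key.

11

The client sends A = α^a mod p = 13^6 mod 19.
13^1 ≡ 13 (mod 19)
13^2 = (13^1)^2 ≡ 13^2 = 169 ≡ 17 (mod 19)
13^4 = (13^2)^2 ≡ 17^2 = 289 ≡ 4 (mod 19)
13^6 = 13^4 · 13^2 ≡ 4 · 17 ≡ 11 (mod 19).
So A = 11. The server then computes K = A^b mod p = 11^4 mod 19.
11^1 ≡ 11 (mod 19)
11^2 = (11^1)^2 ≡ 11^2 = 121 ≡ 7 (mod 19)
11^4 = (11^2)^2 ≡ 7^2 = 49 ≡ 11 (mod 19)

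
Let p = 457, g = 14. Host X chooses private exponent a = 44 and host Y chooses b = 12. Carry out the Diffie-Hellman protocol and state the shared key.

289

Host Y sends B = g^b mod p = 14^12 mod 457.
14^1 ≡ 14 (mod 457)
14^2 = (14^1)^2 ≡ 14^2 = 196 ≡ 196 (mod 457)
14^4 = (14^2)^2 ≡ 196^2 = 38416 ≡ 28 (mod 457)
14^8 = (14^4)^2 ≡ 28^2 = 784 ≡ 327 (mod 457)
14^12 = 14^8 · 14^4 ≡ 327 · 28 ≡ 16 (mod 457).
So B = 16. Host X then computes K = B^a mod p = 16^44 mod 457.
16^1 ≡ 16 (mod 457)
16^2 = (16^1)^2 ≡ 16^2 = 256 ≡ 256 (mod 457)
16^4 = (16^2)^2 ≡ 256^2 = 65536 ≡ 185 (mod 457)
16^8 = (16^4)^2 ≡ 185^2 = 34225 ≡ 407 (mod 457)
16^16 = (16^8)^2 ≡ 407^2 = 165649 ≡ 215 (mod 457)
16^32 = (16^16)^2 ≡ 215^2 = 46225 ≡ 68 (mod 457)
16^44 = 16^32 · 16^8 · 16^4 ≡ 68 · 407 · 185 ≡ 289 (mod 457).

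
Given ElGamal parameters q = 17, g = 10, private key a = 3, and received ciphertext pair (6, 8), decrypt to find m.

12

Shared mask s = c₁^a mod q = 6^3 mod 17.
6^1 ≡ 6 (mod 17)
6^2 = (6^1)^2 ≡ 6^2 = 36 ≡ 2 (mod 17)
6^3 = 6^2 · 6^1 ≡ 2 · 6 ≡ 12 (mod 17).
So s = 12; s⁻¹ ≡ 10 (mod 17).
m = c₂ · s⁻¹ mod 17 = 8 · 10 mod 17 = 12.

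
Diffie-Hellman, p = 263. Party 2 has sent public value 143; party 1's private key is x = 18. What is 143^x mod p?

244

Shared key K = 143^18 mod 263.
143^1 ≡ 143 (mod 263)
143^2 = (143^1)^2 ≡ 143^2 = 20449 ≡ 198 (mod 263)
143^4 = (143^2)^2 ≡ 198^2 = 39204 ≡ 17 (mod 263)
143^8 = (143^4)^2 ≡ 17^2 = 289 ≡ 26 (mod 263)
143^16 = (143^8)^2 ≡ 26^2 = 676 ≡ 150 (mod 263)
143^18 = 143^16 · 143^2 ≡ 150 · 198 ≡ 244 (mod 263).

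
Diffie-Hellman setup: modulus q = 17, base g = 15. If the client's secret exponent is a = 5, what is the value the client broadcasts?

Public value = 15^5 mod 17.
15^1 ≡ 15 (mod 17)
15^2 = (15^1)^2 ≡ 15^2 = 225 ≡ 4 (mod 17)
15^4 = (15^2)^2 ≡ 4^2 = 16 ≡ 16 (mod 17)
15^5 = 15^4 · 15^1 ≡ 16 · 15 ≡ 2 (mod 17).

2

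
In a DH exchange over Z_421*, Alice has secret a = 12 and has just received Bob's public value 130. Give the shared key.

308

Shared key K = 130^12 mod 421.
130^1 ≡ 130 (mod 421)
130^2 = (130^1)^2 ≡ 130^2 = 16900 ≡ 60 (mod 421)
130^4 = (130^2)^2 ≡ 60^2 = 3600 ≡ 232 (mod 421)
130^8 = (130^4)^2 ≡ 232^2 = 53824 ≡ 357 (mod 421)
130^12 = 130^8 · 130^4 ≡ 357 · 232 ≡ 308 (mod 421).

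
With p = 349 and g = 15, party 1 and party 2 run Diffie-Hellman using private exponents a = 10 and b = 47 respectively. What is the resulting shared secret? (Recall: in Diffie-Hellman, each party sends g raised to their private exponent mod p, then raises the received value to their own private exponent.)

Party 2 sends B = g^b mod p = 15^47 mod 349.
15^1 ≡ 15 (mod 349)
15^2 = (15^1)^2 ≡ 15^2 = 225 ≡ 225 (mod 349)
15^4 = (15^2)^2 ≡ 225^2 = 50625 ≡ 20 (mod 349)
15^8 = (15^4)^2 ≡ 20^2 = 400 ≡ 51 (mod 349)
15^16 = (15^8)^2 ≡ 51^2 = 2601 ≡ 158 (mod 349)
15^32 = (15^16)^2 ≡ 158^2 = 24964 ≡ 185 (mod 349)
15^47 = 15^32 · 15^8 · 15^4 · 15^2 · 15^1 ≡ 185 · 51 · 20 · 225 · 15 ≡ 320 (mod 349).
So B = 320. Party 1 then computes K = B^a mod p = 320^10 mod 349.
320^1 ≡ 320 (mod 349)
320^2 = (320^1)^2 ≡ 320^2 = 102400 ≡ 143 (mod 349)
320^4 = (320^2)^2 ≡ 143^2 = 20449 ≡ 207 (mod 349)
320^8 = (320^4)^2 ≡ 207^2 = 42849 ≡ 271 (mod 349)
320^10 = 320^8 · 320^2 ≡ 271 · 143 ≡ 14 (mod 349).

14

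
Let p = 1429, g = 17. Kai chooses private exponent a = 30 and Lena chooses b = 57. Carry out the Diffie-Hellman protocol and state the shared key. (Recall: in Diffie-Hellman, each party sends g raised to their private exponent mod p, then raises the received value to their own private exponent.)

51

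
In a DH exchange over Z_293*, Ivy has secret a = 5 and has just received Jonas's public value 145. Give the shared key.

203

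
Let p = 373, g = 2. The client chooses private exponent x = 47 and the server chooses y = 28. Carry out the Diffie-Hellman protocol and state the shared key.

28

The client sends A = g^x mod p = 2^47 mod 373.
2^1 ≡ 2 (mod 373)
2^2 = (2^1)^2 ≡ 2^2 = 4 ≡ 4 (mod 373)
2^4 = (2^2)^2 ≡ 4^2 = 16 ≡ 16 (mod 373)
2^8 = (2^4)^2 ≡ 16^2 = 256 ≡ 256 (mod 373)
2^16 = (2^8)^2 ≡ 256^2 = 65536 ≡ 261 (mod 373)
2^32 = (2^16)^2 ≡ 261^2 = 68121 ≡ 235 (mod 373)
2^47 = 2^32 · 2^8 · 2^4 · 2^2 · 2^1 ≡ 235 · 256 · 16 · 4 · 2 ≡ 268 (mod 373).
So A = 268. The server then computes K = A^y mod p = 268^28 mod 373.
268^1 ≡ 268 (mod 373)
268^2 = (268^1)^2 ≡ 268^2 = 71824 ≡ 208 (mod 373)
268^4 = (268^2)^2 ≡ 208^2 = 43264 ≡ 369 (mod 373)
268^8 = (268^4)^2 ≡ 369^2 = 136161 ≡ 16 (mod 373)
268^16 = (268^8)^2 ≡ 16^2 = 256 ≡ 256 (mod 373)
268^28 = 268^16 · 268^8 · 268^4 ≡ 256 · 16 · 369 ≡ 28 (mod 373).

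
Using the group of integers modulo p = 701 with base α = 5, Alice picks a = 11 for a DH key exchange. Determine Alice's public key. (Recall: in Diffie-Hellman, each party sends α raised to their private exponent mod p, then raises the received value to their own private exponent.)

671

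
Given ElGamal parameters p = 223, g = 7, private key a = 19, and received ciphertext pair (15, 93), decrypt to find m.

117

Shared mask s = c₁^a mod p = 15^19 mod 223.
15^1 ≡ 15 (mod 223)
15^2 = (15^1)^2 ≡ 15^2 = 225 ≡ 2 (mod 223)
15^4 = (15^2)^2 ≡ 2^2 = 4 ≡ 4 (mod 223)
15^8 = (15^4)^2 ≡ 4^2 = 16 ≡ 16 (mod 223)
15^16 = (15^8)^2 ≡ 16^2 = 256 ≡ 33 (mod 223)
15^19 = 15^16 · 15^2 · 15^1 ≡ 33 · 2 · 15 ≡ 98 (mod 223).
So s = 98; s⁻¹ ≡ 66 (mod 223).
m = c₂ · s⁻¹ mod 223 = 93 · 66 mod 223 = 117.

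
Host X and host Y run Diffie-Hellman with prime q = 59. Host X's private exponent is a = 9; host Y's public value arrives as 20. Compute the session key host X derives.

41

Shared key K = 20^9 mod 59.
20^1 ≡ 20 (mod 59)
20^2 = (20^1)^2 ≡ 20^2 = 400 ≡ 46 (mod 59)
20^4 = (20^2)^2 ≡ 46^2 = 2116 ≡ 51 (mod 59)
20^8 = (20^4)^2 ≡ 51^2 = 2601 ≡ 5 (mod 59)
20^9 = 20^8 · 20^1 ≡ 5 · 20 ≡ 41 (mod 59).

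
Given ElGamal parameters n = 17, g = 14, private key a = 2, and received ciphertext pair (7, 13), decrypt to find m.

2

Shared mask s = c₁^a mod n = 7^2 mod 17.
7^1 ≡ 7 (mod 17)
7^2 = (7^1)^2 ≡ 7^2 = 49 ≡ 15 (mod 17)
So s = 15; s⁻¹ ≡ 8 (mod 17).
m = c₂ · s⁻¹ mod 17 = 13 · 8 mod 17 = 2.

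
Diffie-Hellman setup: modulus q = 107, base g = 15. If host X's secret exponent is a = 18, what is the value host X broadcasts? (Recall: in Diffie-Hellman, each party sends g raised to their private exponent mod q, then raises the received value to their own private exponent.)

33

Public value = 15^18 mod 107.
15^1 ≡ 15 (mod 107)
15^2 = (15^1)^2 ≡ 15^2 = 225 ≡ 11 (mod 107)
15^4 = (15^2)^2 ≡ 11^2 = 121 ≡ 14 (mod 107)
15^8 = (15^4)^2 ≡ 14^2 = 196 ≡ 89 (mod 107)
15^16 = (15^8)^2 ≡ 89^2 = 7921 ≡ 3 (mod 107)
15^18 = 15^16 · 15^2 ≡ 3 · 11 ≡ 33 (mod 107).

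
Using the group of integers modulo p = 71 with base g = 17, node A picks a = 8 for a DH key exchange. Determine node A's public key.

Public value = 17^8 mod 71.
17^1 ≡ 17 (mod 71)
17^2 = (17^1)^2 ≡ 17^2 = 289 ≡ 5 (mod 71)
17^4 = (17^2)^2 ≡ 5^2 = 25 ≡ 25 (mod 71)
17^8 = (17^4)^2 ≡ 25^2 = 625 ≡ 57 (mod 71)

57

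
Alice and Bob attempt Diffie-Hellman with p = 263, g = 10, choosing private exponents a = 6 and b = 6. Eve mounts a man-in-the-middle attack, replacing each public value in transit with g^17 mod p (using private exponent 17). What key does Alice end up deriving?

Alice receives Eve's public value M = 10^17 mod 263 instead of the honest one.
10^1 ≡ 10 (mod 263)
10^2 = (10^1)^2 ≡ 10^2 = 100 ≡ 100 (mod 263)
10^4 = (10^2)^2 ≡ 100^2 = 10000 ≡ 6 (mod 263)
10^8 = (10^4)^2 ≡ 6^2 = 36 ≡ 36 (mod 263)
10^16 = (10^8)^2 ≡ 36^2 = 1296 ≡ 244 (mod 263)
10^17 = 10^16 · 10^1 ≡ 244 · 10 ≡ 73 (mod 263).
So M = 73. Alice computes K = M^6 mod 263.
73^1 ≡ 73 (mod 263)
73^2 = (73^1)^2 ≡ 73^2 = 5329 ≡ 69 (mod 263)
73^4 = (73^2)^2 ≡ 69^2 = 4761 ≡ 27 (mod 263)
73^6 = 73^4 · 73^2 ≡ 27 · 69 ≡ 22 (mod 263).

22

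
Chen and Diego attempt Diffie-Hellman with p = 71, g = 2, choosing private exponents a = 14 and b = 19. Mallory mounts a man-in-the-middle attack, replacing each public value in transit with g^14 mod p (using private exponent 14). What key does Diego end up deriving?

Diego receives Mallory's public value M = 2^14 mod 71 instead of the honest one.
2^1 ≡ 2 (mod 71)
2^2 = (2^1)^2 ≡ 2^2 = 4 ≡ 4 (mod 71)
2^4 = (2^2)^2 ≡ 4^2 = 16 ≡ 16 (mod 71)
2^8 = (2^4)^2 ≡ 16^2 = 256 ≡ 43 (mod 71)
2^14 = 2^8 · 2^4 · 2^2 ≡ 43 · 16 · 4 ≡ 54 (mod 71).
So M = 54. Diego computes K = M^19 mod 71.
54^1 ≡ 54 (mod 71)
54^2 = (54^1)^2 ≡ 54^2 = 2916 ≡ 5 (mod 71)
54^4 = (54^2)^2 ≡ 5^2 = 25 ≡ 25 (mod 71)
54^8 = (54^4)^2 ≡ 25^2 = 625 ≡ 57 (mod 71)
54^16 = (54^8)^2 ≡ 57^2 = 3249 ≡ 54 (mod 71)
54^19 = 54^16 · 54^2 · 54^1 ≡ 54 · 5 · 54 ≡ 25 (mod 71).

25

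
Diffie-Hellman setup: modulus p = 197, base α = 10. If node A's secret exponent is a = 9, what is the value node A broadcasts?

26

Public value = 10^9 mod 197.
10^1 ≡ 10 (mod 197)
10^2 = (10^1)^2 ≡ 10^2 = 100 ≡ 100 (mod 197)
10^4 = (10^2)^2 ≡ 100^2 = 10000 ≡ 150 (mod 197)
10^8 = (10^4)^2 ≡ 150^2 = 22500 ≡ 42 (mod 197)
10^9 = 10^8 · 10^1 ≡ 42 · 10 ≡ 26 (mod 197).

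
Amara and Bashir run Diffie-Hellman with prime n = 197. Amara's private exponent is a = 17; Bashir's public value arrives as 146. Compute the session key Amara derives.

Shared key K = 146^17 mod 197.
146^1 ≡ 146 (mod 197)
146^2 = (146^1)^2 ≡ 146^2 = 21316 ≡ 40 (mod 197)
146^4 = (146^2)^2 ≡ 40^2 = 1600 ≡ 24 (mod 197)
146^8 = (146^4)^2 ≡ 24^2 = 576 ≡ 182 (mod 197)
146^16 = (146^8)^2 ≡ 182^2 = 33124 ≡ 28 (mod 197)
146^17 = 146^16 · 146^1 ≡ 28 · 146 ≡ 148 (mod 197).

148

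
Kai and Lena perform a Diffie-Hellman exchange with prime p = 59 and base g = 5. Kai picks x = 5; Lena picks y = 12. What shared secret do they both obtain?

Kai sends A = g^x mod p = 5^5 mod 59.
5^1 ≡ 5 (mod 59)
5^2 = (5^1)^2 ≡ 5^2 = 25 ≡ 25 (mod 59)
5^4 = (5^2)^2 ≡ 25^2 = 625 ≡ 35 (mod 59)
5^5 = 5^4 · 5^1 ≡ 35 · 5 ≡ 57 (mod 59).
So A = 57. Lena then computes K = A^y mod p = 57^12 mod 59.
57^1 ≡ 57 (mod 59)
57^2 = (57^1)^2 ≡ 57^2 = 3249 ≡ 4 (mod 59)
57^4 = (57^2)^2 ≡ 4^2 = 16 ≡ 16 (mod 59)
57^8 = (57^4)^2 ≡ 16^2 = 256 ≡ 20 (mod 59)
57^12 = 57^8 · 57^4 ≡ 20 · 16 ≡ 25 (mod 59).

25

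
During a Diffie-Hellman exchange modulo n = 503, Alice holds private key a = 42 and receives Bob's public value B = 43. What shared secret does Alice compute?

97

Shared key K = 43^42 mod 503.
43^1 ≡ 43 (mod 503)
43^2 = (43^1)^2 ≡ 43^2 = 1849 ≡ 340 (mod 503)
43^4 = (43^2)^2 ≡ 340^2 = 115600 ≡ 413 (mod 503)
43^8 = (43^4)^2 ≡ 413^2 = 170569 ≡ 52 (mod 503)
43^16 = (43^8)^2 ≡ 52^2 = 2704 ≡ 189 (mod 503)
43^32 = (43^16)^2 ≡ 189^2 = 35721 ≡ 8 (mod 503)
43^42 = 43^32 · 43^8 · 43^2 ≡ 8 · 52 · 340 ≡ 97 (mod 503).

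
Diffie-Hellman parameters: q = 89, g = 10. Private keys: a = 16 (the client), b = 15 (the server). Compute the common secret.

The server sends B = g^b mod q = 10^15 mod 89.
10^1 ≡ 10 (mod 89)
10^2 = (10^1)^2 ≡ 10^2 = 100 ≡ 11 (mod 89)
10^4 = (10^2)^2 ≡ 11^2 = 121 ≡ 32 (mod 89)
10^8 = (10^4)^2 ≡ 32^2 = 1024 ≡ 45 (mod 89)
10^15 = 10^8 · 10^4 · 10^2 · 10^1 ≡ 45 · 32 · 11 · 10 ≡ 69 (mod 89).
So B = 69. The client then computes K = B^a mod q = 69^16 mod 89.
69^1 ≡ 69 (mod 89)
69^2 = (69^1)^2 ≡ 69^2 = 4761 ≡ 44 (mod 89)
69^4 = (69^2)^2 ≡ 44^2 = 1936 ≡ 67 (mod 89)
69^8 = (69^4)^2 ≡ 67^2 = 4489 ≡ 39 (mod 89)
69^16 = (69^8)^2 ≡ 39^2 = 1521 ≡ 8 (mod 89)

8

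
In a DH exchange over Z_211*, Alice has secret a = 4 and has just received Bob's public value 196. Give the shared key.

Shared key K = 196^4 mod 211.
196^1 ≡ 196 (mod 211)
196^2 = (196^1)^2 ≡ 196^2 = 38416 ≡ 14 (mod 211)
196^4 = (196^2)^2 ≡ 14^2 = 196 ≡ 196 (mod 211)

196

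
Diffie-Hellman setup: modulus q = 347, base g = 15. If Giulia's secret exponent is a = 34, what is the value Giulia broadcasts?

31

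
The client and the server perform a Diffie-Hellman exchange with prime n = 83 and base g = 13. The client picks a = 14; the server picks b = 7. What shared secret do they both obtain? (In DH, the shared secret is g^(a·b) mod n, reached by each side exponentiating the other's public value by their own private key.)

4

The server sends B = g^b mod n = 13^7 mod 83.
13^1 ≡ 13 (mod 83)
13^2 = (13^1)^2 ≡ 13^2 = 169 ≡ 3 (mod 83)
13^4 = (13^2)^2 ≡ 3^2 = 9 ≡ 9 (mod 83)
13^7 = 13^4 · 13^2 · 13^1 ≡ 9 · 3 · 13 ≡ 19 (mod 83).
So B = 19. The client then computes K = B^a mod n = 19^14 mod 83.
19^1 ≡ 19 (mod 83)
19^2 = (19^1)^2 ≡ 19^2 = 361 ≡ 29 (mod 83)
19^4 = (19^2)^2 ≡ 29^2 = 841 ≡ 11 (mod 83)
19^8 = (19^4)^2 ≡ 11^2 = 121 ≡ 38 (mod 83)
19^14 = 19^8 · 19^4 · 19^2 ≡ 38 · 11 · 29 ≡ 4 (mod 83).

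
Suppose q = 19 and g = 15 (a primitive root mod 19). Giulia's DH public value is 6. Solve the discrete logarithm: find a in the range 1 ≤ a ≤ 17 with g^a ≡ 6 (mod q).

16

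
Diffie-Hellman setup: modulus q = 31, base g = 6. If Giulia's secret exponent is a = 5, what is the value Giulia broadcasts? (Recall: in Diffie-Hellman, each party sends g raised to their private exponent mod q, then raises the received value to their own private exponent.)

Public value = 6^5 mod 31.
6^1 ≡ 6 (mod 31)
6^2 = (6^1)^2 ≡ 6^2 = 36 ≡ 5 (mod 31)
6^4 = (6^2)^2 ≡ 5^2 = 25 ≡ 25 (mod 31)
6^5 = 6^4 · 6^1 ≡ 25 · 6 ≡ 26 (mod 31).

26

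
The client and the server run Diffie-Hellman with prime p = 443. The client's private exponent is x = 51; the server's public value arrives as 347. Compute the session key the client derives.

Shared key K = 347^51 mod 443.
347^1 ≡ 347 (mod 443)
347^2 = (347^1)^2 ≡ 347^2 = 120409 ≡ 356 (mod 443)
347^4 = (347^2)^2 ≡ 356^2 = 126736 ≡ 38 (mod 443)
347^8 = (347^4)^2 ≡ 38^2 = 1444 ≡ 115 (mod 443)
347^16 = (347^8)^2 ≡ 115^2 = 13225 ≡ 378 (mod 443)
347^32 = (347^16)^2 ≡ 378^2 = 142884 ≡ 238 (mod 443)
347^51 = 347^32 · 347^16 · 347^2 · 347^1 ≡ 238 · 378 · 356 · 347 ≡ 383 (mod 443).

383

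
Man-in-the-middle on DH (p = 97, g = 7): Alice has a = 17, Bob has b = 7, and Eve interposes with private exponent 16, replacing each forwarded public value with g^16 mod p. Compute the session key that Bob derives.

36

Bob receives Eve's public value M = 7^16 mod 97 instead of the honest one.
7^1 ≡ 7 (mod 97)
7^2 = (7^1)^2 ≡ 7^2 = 49 ≡ 49 (mod 97)
7^4 = (7^2)^2 ≡ 49^2 = 2401 ≡ 73 (mod 97)
7^8 = (7^4)^2 ≡ 73^2 = 5329 ≡ 91 (mod 97)
7^16 = (7^8)^2 ≡ 91^2 = 8281 ≡ 36 (mod 97)
So M = 36. Bob computes K = M^7 mod 97.
36^1 ≡ 36 (mod 97)
36^2 = (36^1)^2 ≡ 36^2 = 1296 ≡ 35 (mod 97)
36^4 = (36^2)^2 ≡ 35^2 = 1225 ≡ 61 (mod 97)
36^7 = 36^4 · 36^2 · 36^1 ≡ 61 · 35 · 36 ≡ 36 (mod 97).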